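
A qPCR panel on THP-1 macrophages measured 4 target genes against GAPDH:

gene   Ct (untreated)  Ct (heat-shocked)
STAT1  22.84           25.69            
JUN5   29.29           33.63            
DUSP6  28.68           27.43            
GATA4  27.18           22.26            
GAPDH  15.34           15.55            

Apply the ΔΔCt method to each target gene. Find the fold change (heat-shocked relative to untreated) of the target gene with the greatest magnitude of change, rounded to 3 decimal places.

35.017

STAT1: ΔΔCt = (25.69−15.55) − (22.84−15.34) = 10.14 − 7.50 = 2.64; fold change = 2^-2.64 = 0.160
JUN5: ΔΔCt = (33.63−15.55) − (29.29−15.34) = 18.08 − 13.95 = 4.13; fold change = 2^-4.13 = 0.057
DUSP6: ΔΔCt = (27.43−15.55) − (28.68−15.34) = 11.88 − 13.34 = -1.46; fold change = 2^1.46 = 2.751
GATA4: ΔΔCt = (22.26−15.55) − (27.18−15.34) = 6.71 − 11.84 = -5.13; fold change = 2^5.13 = 35.017
GATA4 has the largest |ΔΔCt| = 5.13.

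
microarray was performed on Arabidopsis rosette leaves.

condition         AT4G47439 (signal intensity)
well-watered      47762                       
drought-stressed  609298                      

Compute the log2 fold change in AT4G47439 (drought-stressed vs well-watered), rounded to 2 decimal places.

Fold change = 609298 / 47762 = 12.7570
log2(12.7570) = 3.673

3.67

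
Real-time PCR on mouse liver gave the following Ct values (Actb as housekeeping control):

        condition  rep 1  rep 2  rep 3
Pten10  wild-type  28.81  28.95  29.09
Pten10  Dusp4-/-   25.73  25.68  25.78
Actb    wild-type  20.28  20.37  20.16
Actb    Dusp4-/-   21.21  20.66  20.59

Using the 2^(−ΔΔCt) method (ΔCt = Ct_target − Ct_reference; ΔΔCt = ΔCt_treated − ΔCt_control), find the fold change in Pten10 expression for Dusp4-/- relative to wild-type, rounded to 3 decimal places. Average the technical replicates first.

13.642

Mean Ct: Pten10 wild-type 28.950; Pten10 Dusp4-/- 25.730; Actb wild-type 20.270; Actb Dusp4-/- 20.820
ΔCt(wild-type) = 28.950 − 20.270 = 8.680
ΔCt(Dusp4-/-) = 25.730 − 20.820 = 4.910
ΔΔCt = 4.910 − 8.680 = -3.770
Fold change = 2^(−(-3.770)) = 2^3.770 = 13.6422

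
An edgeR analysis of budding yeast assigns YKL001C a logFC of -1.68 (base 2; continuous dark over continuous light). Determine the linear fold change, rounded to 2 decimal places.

0.31

Fold change = 2^(-1.68) = 0.312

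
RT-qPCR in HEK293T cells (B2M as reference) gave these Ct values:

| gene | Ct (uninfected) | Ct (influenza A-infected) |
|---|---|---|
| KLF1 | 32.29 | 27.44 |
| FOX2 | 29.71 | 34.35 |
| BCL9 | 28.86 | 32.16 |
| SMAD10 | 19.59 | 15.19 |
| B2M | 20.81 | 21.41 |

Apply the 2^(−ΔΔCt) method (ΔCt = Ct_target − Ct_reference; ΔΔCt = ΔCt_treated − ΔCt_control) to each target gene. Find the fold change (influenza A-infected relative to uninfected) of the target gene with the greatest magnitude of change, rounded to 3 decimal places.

KLF1: ΔΔCt = (27.44−21.41) − (32.29−20.81) = 6.03 − 11.48 = -5.45; fold change = 2^5.45 = 43.713
FOX2: ΔΔCt = (34.35−21.41) − (29.71−20.81) = 12.94 − 8.90 = 4.04; fold change = 2^-4.04 = 0.061
BCL9: ΔΔCt = (32.16−21.41) − (28.86−20.81) = 10.75 − 8.05 = 2.70; fold change = 2^-2.70 = 0.154
SMAD10: ΔΔCt = (15.19−21.41) − (19.59−20.81) = -6.22 − (-1.22) = -5.00; fold change = 2^5.00 = 32.000
KLF1 has the largest |ΔΔCt| = 5.45.

43.713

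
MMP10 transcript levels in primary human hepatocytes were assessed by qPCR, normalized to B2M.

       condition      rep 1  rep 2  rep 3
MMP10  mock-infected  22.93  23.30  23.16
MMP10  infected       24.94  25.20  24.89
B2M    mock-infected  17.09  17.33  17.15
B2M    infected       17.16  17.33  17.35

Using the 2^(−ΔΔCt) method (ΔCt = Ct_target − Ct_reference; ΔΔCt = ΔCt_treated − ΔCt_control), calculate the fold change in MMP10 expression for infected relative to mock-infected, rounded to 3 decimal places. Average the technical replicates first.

Mean Ct: MMP10 mock-infected 23.130; MMP10 infected 25.010; B2M mock-infected 17.190; B2M infected 17.280
ΔCt(mock-infected) = 23.130 − 17.190 = 5.940
ΔCt(infected) = 25.010 − 17.280 = 7.730
ΔΔCt = 7.730 − 5.940 = 1.790
Fold change = 2^(−1.790) = 0.2892

0.289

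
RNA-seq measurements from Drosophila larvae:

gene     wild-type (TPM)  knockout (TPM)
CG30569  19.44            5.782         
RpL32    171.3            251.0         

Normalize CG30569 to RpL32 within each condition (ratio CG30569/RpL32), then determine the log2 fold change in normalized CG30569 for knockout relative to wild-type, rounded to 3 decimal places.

-2.301

CG30569/RpL32 (wild-type) = 19.44 / 171.3 = 0.11349
CG30569/RpL32 (knockout) = 5.782 / 251.0 = 0.023036
Fold change = 0.023036 / 0.11349 = 0.2030
log2(0.2030) = -2.3005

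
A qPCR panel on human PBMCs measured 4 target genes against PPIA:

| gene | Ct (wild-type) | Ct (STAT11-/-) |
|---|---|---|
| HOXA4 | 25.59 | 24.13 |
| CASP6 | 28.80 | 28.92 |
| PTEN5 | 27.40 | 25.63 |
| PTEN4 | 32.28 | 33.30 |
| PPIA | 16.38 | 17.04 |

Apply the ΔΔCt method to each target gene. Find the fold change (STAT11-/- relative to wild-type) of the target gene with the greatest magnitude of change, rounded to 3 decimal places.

5.389

HOXA4: ΔΔCt = (24.13−17.04) − (25.59−16.38) = 7.09 − 9.21 = -2.12; fold change = 2^2.12 = 4.347
CASP6: ΔΔCt = (28.92−17.04) − (28.80−16.38) = 11.88 − 12.42 = -0.54; fold change = 2^0.54 = 1.454
PTEN5: ΔΔCt = (25.63−17.04) − (27.40−16.38) = 8.59 − 11.02 = -2.43; fold change = 2^2.43 = 5.389
PTEN4: ΔΔCt = (33.30−17.04) − (32.28−16.38) = 16.26 − 15.90 = 0.36; fold change = 2^-0.36 = 0.779
PTEN5 has the largest |ΔΔCt| = 2.43.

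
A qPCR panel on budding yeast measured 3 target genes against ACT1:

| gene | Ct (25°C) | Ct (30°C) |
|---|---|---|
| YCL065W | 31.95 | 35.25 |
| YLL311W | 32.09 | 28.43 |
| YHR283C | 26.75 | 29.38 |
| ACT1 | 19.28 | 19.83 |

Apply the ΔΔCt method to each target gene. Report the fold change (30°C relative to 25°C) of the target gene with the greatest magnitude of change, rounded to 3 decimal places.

YCL065W: ΔΔCt = (35.25−19.83) − (31.95−19.28) = 15.42 − 12.67 = 2.75; fold change = 2^-2.75 = 0.149
YLL311W: ΔΔCt = (28.43−19.83) − (32.09−19.28) = 8.60 − 12.81 = -4.21; fold change = 2^4.21 = 18.507
YHR283C: ΔΔCt = (29.38−19.83) − (26.75−19.28) = 9.55 − 7.47 = 2.08; fold change = 2^-2.08 = 0.237
YLL311W has the largest |ΔΔCt| = 4.21.

18.507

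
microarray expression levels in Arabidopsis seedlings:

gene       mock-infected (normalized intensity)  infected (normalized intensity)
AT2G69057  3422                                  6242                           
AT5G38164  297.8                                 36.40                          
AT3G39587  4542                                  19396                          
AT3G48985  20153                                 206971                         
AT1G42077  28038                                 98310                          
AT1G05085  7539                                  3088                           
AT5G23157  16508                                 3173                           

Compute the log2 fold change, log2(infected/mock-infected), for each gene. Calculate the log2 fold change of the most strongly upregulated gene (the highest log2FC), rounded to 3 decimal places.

3.360

log2(6242/3422) = 0.867  (AT2G69057)
log2(36.40/297.8) = -3.032  (AT5G38164)
log2(19396/4542) = 2.094  (AT3G39587)
log2(206971/20153) = 3.360  (AT3G48985)
log2(98310/28038) = 1.810  (AT1G42077)
log2(3088/7539) = -1.288  (AT1G05085)
log2(3173/16508) = -2.379  (AT5G23157)
AT3G48985 is most strongly upregulated.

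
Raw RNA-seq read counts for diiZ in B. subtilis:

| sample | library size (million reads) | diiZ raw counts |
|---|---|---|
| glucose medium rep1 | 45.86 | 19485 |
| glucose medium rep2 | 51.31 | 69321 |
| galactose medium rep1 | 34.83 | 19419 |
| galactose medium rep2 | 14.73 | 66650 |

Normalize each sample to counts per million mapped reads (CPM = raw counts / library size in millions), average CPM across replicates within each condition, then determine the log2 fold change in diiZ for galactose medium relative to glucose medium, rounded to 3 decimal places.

CPM(glucose medium rep1) = 19485 / 45.86 = 424.8801
CPM(glucose medium rep2) = 69321 / 51.31 = 1351.0232
CPM(galactose medium rep1) = 19419 / 34.83 = 557.5366
CPM(galactose medium rep2) = 66650 / 14.73 = 4524.7794
mean CPM(glucose medium) = 887.9516; mean CPM(galactose medium) = 2541.1580
Fold change = 2541.1580 / 887.9516 = 2.86182
log2(2.86182) = 1.5169

1.517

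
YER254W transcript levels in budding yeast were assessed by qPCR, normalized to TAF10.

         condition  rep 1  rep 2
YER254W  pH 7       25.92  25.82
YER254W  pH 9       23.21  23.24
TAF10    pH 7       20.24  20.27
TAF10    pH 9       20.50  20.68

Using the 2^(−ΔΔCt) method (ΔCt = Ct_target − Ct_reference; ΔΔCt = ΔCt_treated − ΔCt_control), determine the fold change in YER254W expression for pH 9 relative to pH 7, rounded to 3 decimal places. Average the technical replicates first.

7.890

Mean Ct: YER254W pH 7 25.870; YER254W pH 9 23.225; TAF10 pH 7 20.255; TAF10 pH 9 20.590
ΔCt(pH 7) = 25.870 − 20.255 = 5.615
ΔCt(pH 9) = 23.225 − 20.590 = 2.635
ΔΔCt = 2.635 − 5.615 = -2.980
Fold change = 2^(−(-2.980)) = 2^2.980 = 7.8899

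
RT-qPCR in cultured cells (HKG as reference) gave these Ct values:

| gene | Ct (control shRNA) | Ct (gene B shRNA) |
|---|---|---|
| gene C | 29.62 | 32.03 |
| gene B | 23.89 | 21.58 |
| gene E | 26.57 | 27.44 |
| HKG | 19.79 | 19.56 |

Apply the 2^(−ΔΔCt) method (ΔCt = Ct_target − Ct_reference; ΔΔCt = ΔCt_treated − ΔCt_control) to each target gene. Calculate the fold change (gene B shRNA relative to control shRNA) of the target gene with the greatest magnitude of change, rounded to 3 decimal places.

gene C: ΔΔCt = (32.03−19.56) − (29.62−19.79) = 12.47 − 9.83 = 2.64; fold change = 2^-2.64 = 0.160
gene B: ΔΔCt = (21.58−19.56) − (23.89−19.79) = 2.02 − 4.10 = -2.08; fold change = 2^2.08 = 4.228
gene E: ΔΔCt = (27.44−19.56) − (26.57−19.79) = 7.88 − 6.78 = 1.10; fold change = 2^-1.10 = 0.467
gene C has the largest |ΔΔCt| = 2.64.

0.160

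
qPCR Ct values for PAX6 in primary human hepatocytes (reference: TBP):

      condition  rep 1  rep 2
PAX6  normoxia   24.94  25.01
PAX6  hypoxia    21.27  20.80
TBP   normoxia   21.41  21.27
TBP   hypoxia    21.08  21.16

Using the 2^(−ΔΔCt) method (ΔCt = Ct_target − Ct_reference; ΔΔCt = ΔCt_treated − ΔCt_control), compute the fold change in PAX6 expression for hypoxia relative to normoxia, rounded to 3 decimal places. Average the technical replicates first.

13.177

Mean Ct: PAX6 normoxia 24.975; PAX6 hypoxia 21.035; TBP normoxia 21.340; TBP hypoxia 21.120
ΔCt(normoxia) = 24.975 − 21.340 = 3.635
ΔCt(hypoxia) = 21.035 − 21.120 = -0.085
ΔΔCt = -0.085 − 3.635 = -3.720
Fold change = 2^(−(-3.720)) = 2^3.720 = 13.1775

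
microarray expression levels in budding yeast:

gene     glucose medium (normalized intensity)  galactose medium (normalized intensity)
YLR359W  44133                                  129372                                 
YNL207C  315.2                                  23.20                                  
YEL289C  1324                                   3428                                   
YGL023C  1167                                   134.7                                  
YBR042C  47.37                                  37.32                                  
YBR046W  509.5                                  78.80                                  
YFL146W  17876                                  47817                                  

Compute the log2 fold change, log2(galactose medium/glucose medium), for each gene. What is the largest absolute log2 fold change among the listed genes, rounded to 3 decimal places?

3.764

log2(129372/44133) = 1.552  (YLR359W)
log2(23.20/315.2) = -3.764  (YNL207C)
log2(3428/1324) = 1.372  (YEL289C)
log2(134.7/1167) = -3.115  (YGL023C)
log2(37.32/47.37) = -0.344  (YBR042C)
log2(78.80/509.5) = -2.693  (YBR046W)
log2(47817/17876) = 1.419  (YFL146W)
The largest magnitude belongs to YNL207C.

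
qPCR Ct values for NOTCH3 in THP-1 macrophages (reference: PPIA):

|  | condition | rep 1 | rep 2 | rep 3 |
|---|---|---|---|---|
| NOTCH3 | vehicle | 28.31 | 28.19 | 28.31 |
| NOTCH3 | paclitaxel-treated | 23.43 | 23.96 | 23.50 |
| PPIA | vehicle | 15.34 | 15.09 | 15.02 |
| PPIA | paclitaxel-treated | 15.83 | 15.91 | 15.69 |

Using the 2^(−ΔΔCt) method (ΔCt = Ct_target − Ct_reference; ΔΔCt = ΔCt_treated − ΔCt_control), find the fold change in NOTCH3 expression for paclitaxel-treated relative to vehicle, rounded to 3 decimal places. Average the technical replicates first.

Mean Ct: NOTCH3 vehicle 28.270; NOTCH3 paclitaxel-treated 23.630; PPIA vehicle 15.150; PPIA paclitaxel-treated 15.810
ΔCt(vehicle) = 28.270 − 15.150 = 13.120
ΔCt(paclitaxel-treated) = 23.630 − 15.810 = 7.820
ΔΔCt = 7.820 − 13.120 = -5.300
Fold change = 2^(−(-5.300)) = 2^5.300 = 39.3966

39.397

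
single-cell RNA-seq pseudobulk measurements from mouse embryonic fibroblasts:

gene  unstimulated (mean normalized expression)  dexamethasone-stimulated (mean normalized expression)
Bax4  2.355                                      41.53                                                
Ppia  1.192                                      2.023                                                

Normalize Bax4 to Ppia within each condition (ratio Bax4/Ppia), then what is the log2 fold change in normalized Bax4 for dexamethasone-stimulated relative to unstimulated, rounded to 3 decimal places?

3.377

Bax4/Ppia (unstimulated) = 2.355 / 1.192 = 1.9757
Bax4/Ppia (dexamethasone-stimulated) = 41.53 / 2.023 = 20.529
Fold change = 20.529 / 1.9757 = 10.3909
log2(10.3909) = 3.3772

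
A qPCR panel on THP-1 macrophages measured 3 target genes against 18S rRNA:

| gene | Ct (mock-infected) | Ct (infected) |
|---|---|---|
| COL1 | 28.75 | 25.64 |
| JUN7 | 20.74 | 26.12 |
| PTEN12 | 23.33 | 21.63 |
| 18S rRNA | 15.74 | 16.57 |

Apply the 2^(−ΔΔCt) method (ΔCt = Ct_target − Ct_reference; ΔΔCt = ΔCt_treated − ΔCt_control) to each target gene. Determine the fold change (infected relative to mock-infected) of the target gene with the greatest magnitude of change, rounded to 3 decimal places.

0.043

COL1: ΔΔCt = (25.64−16.57) − (28.75−15.74) = 9.07 − 13.01 = -3.94; fold change = 2^3.94 = 15.348
JUN7: ΔΔCt = (26.12−16.57) − (20.74−15.74) = 9.55 − 5.00 = 4.55; fold change = 2^-4.55 = 0.043
PTEN12: ΔΔCt = (21.63−16.57) − (23.33−15.74) = 5.06 − 7.59 = -2.53; fold change = 2^2.53 = 5.776
JUN7 has the largest |ΔΔCt| = 4.55.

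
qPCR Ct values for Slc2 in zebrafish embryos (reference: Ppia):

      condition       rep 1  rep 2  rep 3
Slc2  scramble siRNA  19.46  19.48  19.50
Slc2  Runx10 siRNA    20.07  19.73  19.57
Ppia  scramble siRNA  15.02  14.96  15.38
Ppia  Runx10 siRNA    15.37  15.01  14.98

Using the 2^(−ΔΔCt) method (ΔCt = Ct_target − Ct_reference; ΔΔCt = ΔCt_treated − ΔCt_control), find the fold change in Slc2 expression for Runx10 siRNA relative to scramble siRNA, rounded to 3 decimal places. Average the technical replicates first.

Mean Ct: Slc2 scramble siRNA 19.480; Slc2 Runx10 siRNA 19.790; Ppia scramble siRNA 15.120; Ppia Runx10 siRNA 15.120
ΔCt(scramble siRNA) = 19.480 − 15.120 = 4.360
ΔCt(Runx10 siRNA) = 19.790 − 15.120 = 4.670
ΔΔCt = 4.670 − 4.360 = 0.310
Fold change = 2^(−0.310) = 0.8066

0.807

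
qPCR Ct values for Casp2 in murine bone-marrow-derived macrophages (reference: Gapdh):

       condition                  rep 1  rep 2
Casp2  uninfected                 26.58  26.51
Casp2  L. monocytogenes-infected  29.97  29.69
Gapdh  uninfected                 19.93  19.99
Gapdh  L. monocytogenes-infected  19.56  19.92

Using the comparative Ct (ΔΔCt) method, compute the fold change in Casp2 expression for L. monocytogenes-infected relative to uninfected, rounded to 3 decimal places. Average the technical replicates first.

0.088

Mean Ct: Casp2 uninfected 26.545; Casp2 L. monocytogenes-infected 29.830; Gapdh uninfected 19.960; Gapdh L. monocytogenes-infected 19.740
ΔCt(uninfected) = 26.545 − 19.960 = 6.585
ΔCt(L. monocytogenes-infected) = 29.830 − 19.740 = 10.090
ΔΔCt = 10.090 − 6.585 = 3.505
Fold change = 2^(−3.505) = 0.0881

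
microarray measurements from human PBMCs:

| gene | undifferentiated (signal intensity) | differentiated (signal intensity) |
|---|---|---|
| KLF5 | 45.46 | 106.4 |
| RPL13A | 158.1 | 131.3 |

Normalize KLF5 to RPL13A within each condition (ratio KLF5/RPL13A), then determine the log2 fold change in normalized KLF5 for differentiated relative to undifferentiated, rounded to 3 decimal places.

KLF5/RPL13A (undifferentiated) = 45.46 / 158.1 = 0.28754
KLF5/RPL13A (differentiated) = 106.4 / 131.3 = 0.81036
Fold change = 0.81036 / 0.28754 = 2.8182
log2(2.8182) = 1.4948

1.495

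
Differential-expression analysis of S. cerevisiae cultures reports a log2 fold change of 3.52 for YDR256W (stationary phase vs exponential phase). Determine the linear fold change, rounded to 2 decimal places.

Fold change = 2^(3.52) = 11.472

11.47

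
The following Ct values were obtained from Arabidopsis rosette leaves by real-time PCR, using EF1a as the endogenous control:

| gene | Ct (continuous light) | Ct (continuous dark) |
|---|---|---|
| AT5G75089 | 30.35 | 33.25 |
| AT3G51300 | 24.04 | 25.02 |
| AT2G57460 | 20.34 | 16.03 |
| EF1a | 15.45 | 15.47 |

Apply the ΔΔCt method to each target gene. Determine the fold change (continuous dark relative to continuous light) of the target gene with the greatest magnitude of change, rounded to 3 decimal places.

20.112

AT5G75089: ΔΔCt = (33.25−15.47) − (30.35−15.45) = 17.78 − 14.90 = 2.88; fold change = 2^-2.88 = 0.136
AT3G51300: ΔΔCt = (25.02−15.47) − (24.04−15.45) = 9.55 − 8.59 = 0.96; fold change = 2^-0.96 = 0.514
AT2G57460: ΔΔCt = (16.03−15.47) − (20.34−15.45) = 0.56 − 4.89 = -4.33; fold change = 2^4.33 = 20.112
AT2G57460 has the largest |ΔΔCt| = 4.33.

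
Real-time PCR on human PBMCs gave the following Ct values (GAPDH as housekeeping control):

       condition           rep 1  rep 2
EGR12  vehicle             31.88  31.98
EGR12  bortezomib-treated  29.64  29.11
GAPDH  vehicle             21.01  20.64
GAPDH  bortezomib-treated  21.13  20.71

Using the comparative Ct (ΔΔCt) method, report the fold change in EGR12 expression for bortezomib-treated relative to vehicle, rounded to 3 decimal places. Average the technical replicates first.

Mean Ct: EGR12 vehicle 31.930; EGR12 bortezomib-treated 29.375; GAPDH vehicle 20.825; GAPDH bortezomib-treated 20.920
ΔCt(vehicle) = 31.930 − 20.825 = 11.105
ΔCt(bortezomib-treated) = 29.375 − 20.920 = 8.455
ΔΔCt = 8.455 − 11.105 = -2.650
Fold change = 2^(−(-2.650)) = 2^2.650 = 6.2767

6.277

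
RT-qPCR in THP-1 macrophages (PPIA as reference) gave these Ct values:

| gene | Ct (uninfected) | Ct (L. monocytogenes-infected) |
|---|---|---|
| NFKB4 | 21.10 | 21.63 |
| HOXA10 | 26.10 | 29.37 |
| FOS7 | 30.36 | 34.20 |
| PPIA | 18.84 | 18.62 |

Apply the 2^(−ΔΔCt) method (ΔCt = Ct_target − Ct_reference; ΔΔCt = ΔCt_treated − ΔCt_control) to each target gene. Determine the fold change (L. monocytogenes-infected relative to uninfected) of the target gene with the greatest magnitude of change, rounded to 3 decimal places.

0.060

NFKB4: ΔΔCt = (21.63−18.62) − (21.10−18.84) = 3.01 − 2.26 = 0.75; fold change = 2^-0.75 = 0.595
HOXA10: ΔΔCt = (29.37−18.62) − (26.10−18.84) = 10.75 − 7.26 = 3.49; fold change = 2^-3.49 = 0.089
FOS7: ΔΔCt = (34.20−18.62) − (30.36−18.84) = 15.58 − 11.52 = 4.06; fold change = 2^-4.06 = 0.060
FOS7 has the largest |ΔΔCt| = 4.06.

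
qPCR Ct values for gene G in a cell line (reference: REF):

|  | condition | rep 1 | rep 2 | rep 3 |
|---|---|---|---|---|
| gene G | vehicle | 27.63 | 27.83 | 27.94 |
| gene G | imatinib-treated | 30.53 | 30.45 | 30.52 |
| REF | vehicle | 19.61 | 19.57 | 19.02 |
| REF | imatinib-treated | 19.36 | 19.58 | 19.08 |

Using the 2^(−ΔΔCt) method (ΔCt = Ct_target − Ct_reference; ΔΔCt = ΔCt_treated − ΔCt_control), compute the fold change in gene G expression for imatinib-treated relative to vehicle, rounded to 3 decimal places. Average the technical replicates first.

Mean Ct: gene G vehicle 27.800; gene G imatinib-treated 30.500; REF vehicle 19.400; REF imatinib-treated 19.340
ΔCt(vehicle) = 27.800 − 19.400 = 8.400
ΔCt(imatinib-treated) = 30.500 − 19.340 = 11.160
ΔΔCt = 11.160 − 8.400 = 2.760
Fold change = 2^(−2.760) = 0.1476

0.148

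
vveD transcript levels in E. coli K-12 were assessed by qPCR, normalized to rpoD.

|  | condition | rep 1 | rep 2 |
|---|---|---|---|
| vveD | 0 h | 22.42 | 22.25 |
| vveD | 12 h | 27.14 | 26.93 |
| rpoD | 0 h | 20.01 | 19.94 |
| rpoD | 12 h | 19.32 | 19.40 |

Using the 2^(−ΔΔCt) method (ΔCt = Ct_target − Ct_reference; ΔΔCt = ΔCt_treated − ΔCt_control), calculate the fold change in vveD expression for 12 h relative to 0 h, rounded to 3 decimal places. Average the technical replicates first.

0.025

Mean Ct: vveD 0 h 22.335; vveD 12 h 27.035; rpoD 0 h 19.975; rpoD 12 h 19.360
ΔCt(0 h) = 22.335 − 19.975 = 2.360
ΔCt(12 h) = 27.035 − 19.360 = 7.675
ΔΔCt = 7.675 − 2.360 = 5.315
Fold change = 2^(−5.315) = 0.0251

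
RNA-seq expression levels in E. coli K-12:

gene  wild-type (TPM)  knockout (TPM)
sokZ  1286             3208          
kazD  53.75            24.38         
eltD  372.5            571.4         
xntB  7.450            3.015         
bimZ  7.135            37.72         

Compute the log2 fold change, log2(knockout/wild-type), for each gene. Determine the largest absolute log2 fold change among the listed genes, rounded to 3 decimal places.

2.402

log2(3208/1286) = 1.319  (sokZ)
log2(24.38/53.75) = -1.141  (kazD)
log2(571.4/372.5) = 0.617  (eltD)
log2(3.015/7.450) = -1.305  (xntB)
log2(37.72/7.135) = 2.402  (bimZ)
The largest magnitude belongs to bimZ.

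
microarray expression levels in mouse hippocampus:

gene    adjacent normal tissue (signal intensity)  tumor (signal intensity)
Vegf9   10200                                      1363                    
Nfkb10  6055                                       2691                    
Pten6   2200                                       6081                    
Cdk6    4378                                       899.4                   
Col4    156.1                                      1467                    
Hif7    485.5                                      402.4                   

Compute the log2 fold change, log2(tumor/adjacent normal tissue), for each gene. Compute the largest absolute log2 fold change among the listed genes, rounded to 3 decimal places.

log2(1363/10200) = -2.904  (Vegf9)
log2(2691/6055) = -1.170  (Nfkb10)
log2(6081/2200) = 1.467  (Pten6)
log2(899.4/4378) = -2.283  (Cdk6)
log2(1467/156.1) = 3.232  (Col4)
log2(402.4/485.5) = -0.271  (Hif7)
The largest magnitude belongs to Col4.

3.232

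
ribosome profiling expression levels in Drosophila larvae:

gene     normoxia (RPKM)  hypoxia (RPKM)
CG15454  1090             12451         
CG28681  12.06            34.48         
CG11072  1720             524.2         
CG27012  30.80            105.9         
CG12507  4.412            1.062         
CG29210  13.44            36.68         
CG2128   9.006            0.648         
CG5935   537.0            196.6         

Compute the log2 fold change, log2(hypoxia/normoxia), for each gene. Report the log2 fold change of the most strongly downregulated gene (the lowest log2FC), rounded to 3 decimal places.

-3.797

log2(12451/1090) = 3.514  (CG15454)
log2(34.48/12.06) = 1.516  (CG28681)
log2(524.2/1720) = -1.714  (CG11072)
log2(105.9/30.80) = 1.782  (CG27012)
log2(1.062/4.412) = -2.055  (CG12507)
log2(36.68/13.44) = 1.448  (CG29210)
log2(0.648/9.006) = -3.797  (CG2128)
log2(196.6/537.0) = -1.450  (CG5935)
CG2128 is most strongly downregulated.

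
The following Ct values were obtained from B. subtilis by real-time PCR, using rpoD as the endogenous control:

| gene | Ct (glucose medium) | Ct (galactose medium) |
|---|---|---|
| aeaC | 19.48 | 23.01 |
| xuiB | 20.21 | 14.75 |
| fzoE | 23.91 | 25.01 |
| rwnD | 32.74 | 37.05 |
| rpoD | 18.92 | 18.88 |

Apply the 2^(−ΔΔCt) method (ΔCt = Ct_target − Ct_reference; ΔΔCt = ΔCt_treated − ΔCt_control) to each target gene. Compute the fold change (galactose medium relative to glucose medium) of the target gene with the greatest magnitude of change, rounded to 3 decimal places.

42.814

aeaC: ΔΔCt = (23.01−18.88) − (19.48−18.92) = 4.13 − 0.56 = 3.57; fold change = 2^-3.57 = 0.084
xuiB: ΔΔCt = (14.75−18.88) − (20.21−18.92) = -4.13 − 1.29 = -5.42; fold change = 2^5.42 = 42.814
fzoE: ΔΔCt = (25.01−18.88) − (23.91−18.92) = 6.13 − 4.99 = 1.14; fold change = 2^-1.14 = 0.454
rwnD: ΔΔCt = (37.05−18.88) − (32.74−18.92) = 18.17 − 13.82 = 4.35; fold change = 2^-4.35 = 0.049
xuiB has the largest |ΔΔCt| = 5.42.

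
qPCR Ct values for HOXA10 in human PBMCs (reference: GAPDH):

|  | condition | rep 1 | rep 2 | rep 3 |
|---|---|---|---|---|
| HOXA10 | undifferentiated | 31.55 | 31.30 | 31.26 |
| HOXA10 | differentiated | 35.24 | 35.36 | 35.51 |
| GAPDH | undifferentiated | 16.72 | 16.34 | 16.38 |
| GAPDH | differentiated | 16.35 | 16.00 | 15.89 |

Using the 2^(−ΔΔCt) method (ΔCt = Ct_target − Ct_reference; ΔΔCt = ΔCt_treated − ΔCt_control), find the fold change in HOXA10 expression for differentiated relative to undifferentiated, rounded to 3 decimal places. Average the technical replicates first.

Mean Ct: HOXA10 undifferentiated 31.370; HOXA10 differentiated 35.370; GAPDH undifferentiated 16.480; GAPDH differentiated 16.080
ΔCt(undifferentiated) = 31.370 − 16.480 = 14.890
ΔCt(differentiated) = 35.370 − 16.080 = 19.290
ΔΔCt = 19.290 − 14.890 = 4.400
Fold change = 2^(−4.400) = 0.0474

0.047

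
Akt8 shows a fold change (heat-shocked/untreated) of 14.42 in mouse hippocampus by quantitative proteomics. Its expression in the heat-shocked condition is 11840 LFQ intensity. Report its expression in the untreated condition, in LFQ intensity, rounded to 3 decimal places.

untreated expression = 11840 / 14.42 = 821.082

821.082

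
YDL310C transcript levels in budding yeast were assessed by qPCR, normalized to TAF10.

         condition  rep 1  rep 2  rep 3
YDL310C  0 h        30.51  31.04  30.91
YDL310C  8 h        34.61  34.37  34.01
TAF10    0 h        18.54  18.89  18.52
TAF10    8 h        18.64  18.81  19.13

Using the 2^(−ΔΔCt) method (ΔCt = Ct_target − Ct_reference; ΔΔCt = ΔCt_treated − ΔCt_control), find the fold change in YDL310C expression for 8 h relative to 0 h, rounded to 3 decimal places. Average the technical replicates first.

Mean Ct: YDL310C 0 h 30.820; YDL310C 8 h 34.330; TAF10 0 h 18.650; TAF10 8 h 18.860
ΔCt(0 h) = 30.820 − 18.650 = 12.170
ΔCt(8 h) = 34.330 − 18.860 = 15.470
ΔΔCt = 15.470 − 12.170 = 3.300
Fold change = 2^(−3.300) = 0.1015

0.102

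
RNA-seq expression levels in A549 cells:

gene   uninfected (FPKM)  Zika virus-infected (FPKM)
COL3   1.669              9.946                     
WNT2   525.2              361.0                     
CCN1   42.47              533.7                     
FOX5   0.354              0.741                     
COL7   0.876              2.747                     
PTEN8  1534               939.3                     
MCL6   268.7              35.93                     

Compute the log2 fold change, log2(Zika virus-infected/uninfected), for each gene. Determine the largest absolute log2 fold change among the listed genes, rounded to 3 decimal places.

3.652

log2(9.946/1.669) = 2.575  (COL3)
log2(361.0/525.2) = -0.541  (WNT2)
log2(533.7/42.47) = 3.652  (CCN1)
log2(0.741/0.354) = 1.066  (FOX5)
log2(2.747/0.876) = 1.649  (COL7)
log2(939.3/1534) = -0.708  (PTEN8)
log2(35.93/268.7) = -2.903  (MCL6)
The largest magnitude belongs to CCN1.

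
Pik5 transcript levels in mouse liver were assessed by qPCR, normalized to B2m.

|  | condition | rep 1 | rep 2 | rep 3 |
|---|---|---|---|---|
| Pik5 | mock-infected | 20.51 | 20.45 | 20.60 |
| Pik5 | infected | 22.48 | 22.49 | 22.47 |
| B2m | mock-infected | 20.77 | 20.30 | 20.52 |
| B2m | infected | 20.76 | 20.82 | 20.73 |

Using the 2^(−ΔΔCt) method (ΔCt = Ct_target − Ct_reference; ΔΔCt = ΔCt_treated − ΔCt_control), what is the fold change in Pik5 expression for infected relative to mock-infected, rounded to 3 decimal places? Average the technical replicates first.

Mean Ct: Pik5 mock-infected 20.520; Pik5 infected 22.480; B2m mock-infected 20.530; B2m infected 20.770
ΔCt(mock-infected) = 20.520 − 20.530 = -0.010
ΔCt(infected) = 22.480 − 20.770 = 1.710
ΔΔCt = 1.710 − (-0.010) = 1.720
Fold change = 2^(−1.720) = 0.3035

0.304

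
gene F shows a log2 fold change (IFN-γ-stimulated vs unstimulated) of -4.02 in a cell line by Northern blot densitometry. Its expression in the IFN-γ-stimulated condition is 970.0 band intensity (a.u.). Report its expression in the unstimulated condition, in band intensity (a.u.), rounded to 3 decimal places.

Fold change = 2^(-4.02) = 0.0616
unstimulated expression = 970.0 / 0.0616 = 15736.651

15736.651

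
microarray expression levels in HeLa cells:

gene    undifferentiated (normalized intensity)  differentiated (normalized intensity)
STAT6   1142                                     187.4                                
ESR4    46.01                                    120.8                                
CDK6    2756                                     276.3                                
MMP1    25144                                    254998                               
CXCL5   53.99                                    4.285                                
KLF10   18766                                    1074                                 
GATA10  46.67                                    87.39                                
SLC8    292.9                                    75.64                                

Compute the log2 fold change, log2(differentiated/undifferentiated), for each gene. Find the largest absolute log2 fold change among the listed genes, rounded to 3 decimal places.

4.127

log2(187.4/1142) = -2.607  (STAT6)
log2(120.8/46.01) = 1.393  (ESR4)
log2(276.3/2756) = -3.318  (CDK6)
log2(254998/25144) = 3.342  (MMP1)
log2(4.285/53.99) = -3.655  (CXCL5)
log2(1074/18766) = -4.127  (KLF10)
log2(87.39/46.67) = 0.905  (GATA10)
log2(75.64/292.9) = -1.953  (SLC8)
The largest magnitude belongs to KLF10.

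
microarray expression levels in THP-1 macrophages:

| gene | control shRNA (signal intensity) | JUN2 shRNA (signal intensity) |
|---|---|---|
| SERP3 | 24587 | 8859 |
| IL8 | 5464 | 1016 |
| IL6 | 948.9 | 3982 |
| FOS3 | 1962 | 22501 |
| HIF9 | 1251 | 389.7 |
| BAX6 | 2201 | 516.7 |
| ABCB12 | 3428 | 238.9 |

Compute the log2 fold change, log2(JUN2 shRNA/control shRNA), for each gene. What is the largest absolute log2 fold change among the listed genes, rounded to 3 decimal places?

3.843

log2(8859/24587) = -1.473  (SERP3)
log2(1016/5464) = -2.427  (IL8)
log2(3982/948.9) = 2.069  (IL6)
log2(22501/1962) = 3.520  (FOS3)
log2(389.7/1251) = -1.683  (HIF9)
log2(516.7/2201) = -2.091  (BAX6)
log2(238.9/3428) = -3.843  (ABCB12)
The largest magnitude belongs to ABCB12.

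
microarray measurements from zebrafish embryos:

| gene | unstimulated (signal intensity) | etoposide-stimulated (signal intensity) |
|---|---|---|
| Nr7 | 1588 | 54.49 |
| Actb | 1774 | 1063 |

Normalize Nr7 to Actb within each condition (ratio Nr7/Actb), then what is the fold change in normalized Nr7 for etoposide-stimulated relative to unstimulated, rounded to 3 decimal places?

0.057

Nr7/Actb (unstimulated) = 1588 / 1774 = 0.89515
Nr7/Actb (etoposide-stimulated) = 54.49 / 1063 = 0.051261
Fold change = 0.051261 / 0.89515 = 0.0573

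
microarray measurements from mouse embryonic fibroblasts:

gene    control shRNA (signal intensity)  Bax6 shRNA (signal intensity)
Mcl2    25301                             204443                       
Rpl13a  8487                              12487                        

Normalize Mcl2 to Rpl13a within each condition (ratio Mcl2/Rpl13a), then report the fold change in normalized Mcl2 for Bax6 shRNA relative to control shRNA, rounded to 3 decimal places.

Mcl2/Rpl13a (control shRNA) = 25301 / 8487 = 2.9811
Mcl2/Rpl13a (Bax6 shRNA) = 204443 / 12487 = 16.372
Fold change = 16.372 / 2.9811 = 5.4920

5.492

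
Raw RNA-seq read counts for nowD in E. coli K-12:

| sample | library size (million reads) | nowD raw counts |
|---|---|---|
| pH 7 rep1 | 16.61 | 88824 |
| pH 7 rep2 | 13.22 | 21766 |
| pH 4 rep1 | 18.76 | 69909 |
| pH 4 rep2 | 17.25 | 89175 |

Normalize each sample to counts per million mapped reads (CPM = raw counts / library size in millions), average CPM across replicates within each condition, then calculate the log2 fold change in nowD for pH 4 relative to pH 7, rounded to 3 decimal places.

0.347

CPM(pH 7 rep1) = 88824 / 16.61 = 5347.6219
CPM(pH 7 rep2) = 21766 / 13.22 = 1646.4448
CPM(pH 4 rep1) = 69909 / 18.76 = 3726.4925
CPM(pH 4 rep2) = 89175 / 17.25 = 5169.5652
mean CPM(pH 7) = 3497.0333; mean CPM(pH 4) = 4448.0289
Fold change = 4448.0289 / 3497.0333 = 1.27194
log2(1.27194) = 0.3470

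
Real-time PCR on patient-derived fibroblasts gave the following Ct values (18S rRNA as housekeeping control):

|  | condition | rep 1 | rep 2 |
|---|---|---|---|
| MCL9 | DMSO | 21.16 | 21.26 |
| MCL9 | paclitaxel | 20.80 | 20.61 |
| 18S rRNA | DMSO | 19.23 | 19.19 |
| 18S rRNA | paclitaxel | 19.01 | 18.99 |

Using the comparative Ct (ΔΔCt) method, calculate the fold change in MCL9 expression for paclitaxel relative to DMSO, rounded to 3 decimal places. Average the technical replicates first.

1.227

Mean Ct: MCL9 DMSO 21.210; MCL9 paclitaxel 20.705; 18S rRNA DMSO 19.210; 18S rRNA paclitaxel 19.000
ΔCt(DMSO) = 21.210 − 19.210 = 2.000
ΔCt(paclitaxel) = 20.705 − 19.000 = 1.705
ΔΔCt = 1.705 − 2.000 = -0.295
Fold change = 2^(−(-0.295)) = 2^0.295 = 1.2269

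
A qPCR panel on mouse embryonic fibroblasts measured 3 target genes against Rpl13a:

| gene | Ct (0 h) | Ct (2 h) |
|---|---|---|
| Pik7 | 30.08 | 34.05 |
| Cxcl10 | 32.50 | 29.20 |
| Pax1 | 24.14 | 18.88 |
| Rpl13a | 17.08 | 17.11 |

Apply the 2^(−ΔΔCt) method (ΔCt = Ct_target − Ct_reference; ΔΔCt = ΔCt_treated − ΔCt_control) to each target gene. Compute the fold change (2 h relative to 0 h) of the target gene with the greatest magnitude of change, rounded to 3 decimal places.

39.124

Pik7: ΔΔCt = (34.05−17.11) − (30.08−17.08) = 16.94 − 13.00 = 3.94; fold change = 2^-3.94 = 0.065
Cxcl10: ΔΔCt = (29.20−17.11) − (32.50−17.08) = 12.09 − 15.42 = -3.33; fold change = 2^3.33 = 10.056
Pax1: ΔΔCt = (18.88−17.11) − (24.14−17.08) = 1.77 − 7.06 = -5.29; fold change = 2^5.29 = 39.124
Pax1 has the largest |ΔΔCt| = 5.29.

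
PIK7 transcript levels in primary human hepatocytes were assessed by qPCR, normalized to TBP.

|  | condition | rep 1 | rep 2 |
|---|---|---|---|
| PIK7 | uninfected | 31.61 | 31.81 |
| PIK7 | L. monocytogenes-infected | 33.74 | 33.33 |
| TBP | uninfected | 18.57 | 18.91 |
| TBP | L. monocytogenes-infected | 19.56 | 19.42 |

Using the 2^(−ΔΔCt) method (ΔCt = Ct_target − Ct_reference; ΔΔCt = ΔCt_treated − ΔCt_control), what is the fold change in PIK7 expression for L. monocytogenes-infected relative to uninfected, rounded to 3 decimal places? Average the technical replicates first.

0.475

Mean Ct: PIK7 uninfected 31.710; PIK7 L. monocytogenes-infected 33.535; TBP uninfected 18.740; TBP L. monocytogenes-infected 19.490
ΔCt(uninfected) = 31.710 − 18.740 = 12.970
ΔCt(L. monocytogenes-infected) = 33.535 − 19.490 = 14.045
ΔΔCt = 14.045 − 12.970 = 1.075
Fold change = 2^(−1.075) = 0.4747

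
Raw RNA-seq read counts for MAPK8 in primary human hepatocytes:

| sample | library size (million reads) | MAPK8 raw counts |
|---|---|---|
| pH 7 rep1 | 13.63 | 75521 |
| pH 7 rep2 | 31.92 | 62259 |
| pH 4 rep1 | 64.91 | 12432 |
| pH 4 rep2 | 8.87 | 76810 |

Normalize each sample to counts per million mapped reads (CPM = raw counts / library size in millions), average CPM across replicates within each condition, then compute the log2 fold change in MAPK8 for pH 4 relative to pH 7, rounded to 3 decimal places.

0.241

CPM(pH 7 rep1) = 75521 / 13.63 = 5540.7924
CPM(pH 7 rep2) = 62259 / 31.92 = 1950.4699
CPM(pH 4 rep1) = 12432 / 64.91 = 191.5267
CPM(pH 4 rep2) = 76810 / 8.87 = 8659.5265
mean CPM(pH 7) = 3745.6311; mean CPM(pH 4) = 4425.5266
Fold change = 4425.5266 / 3745.6311 = 1.18152
log2(1.18152) = 0.2406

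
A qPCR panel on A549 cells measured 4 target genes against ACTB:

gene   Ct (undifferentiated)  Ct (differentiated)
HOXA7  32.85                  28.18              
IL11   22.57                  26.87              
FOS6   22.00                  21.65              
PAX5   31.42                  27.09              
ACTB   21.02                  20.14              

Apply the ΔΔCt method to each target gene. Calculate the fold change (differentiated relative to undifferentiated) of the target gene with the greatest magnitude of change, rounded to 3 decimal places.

0.028

HOXA7: ΔΔCt = (28.18−20.14) − (32.85−21.02) = 8.04 − 11.83 = -3.79; fold change = 2^3.79 = 13.833
IL11: ΔΔCt = (26.87−20.14) − (22.57−21.02) = 6.73 − 1.55 = 5.18; fold change = 2^-5.18 = 0.028
FOS6: ΔΔCt = (21.65−20.14) − (22.00−21.02) = 1.51 − 0.98 = 0.53; fold change = 2^-0.53 = 0.693
PAX5: ΔΔCt = (27.09−20.14) − (31.42−21.02) = 6.95 − 10.40 = -3.45; fold change = 2^3.45 = 10.928
IL11 has the largest |ΔΔCt| = 5.18.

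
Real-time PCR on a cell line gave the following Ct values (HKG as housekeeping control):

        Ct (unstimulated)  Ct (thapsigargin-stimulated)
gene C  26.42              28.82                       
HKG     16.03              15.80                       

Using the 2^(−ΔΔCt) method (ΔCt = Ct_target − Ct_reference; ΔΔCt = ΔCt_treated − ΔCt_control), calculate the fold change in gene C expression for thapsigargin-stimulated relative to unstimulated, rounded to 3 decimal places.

ΔCt(unstimulated) = 26.420 − 16.030 = 10.390
ΔCt(thapsigargin-stimulated) = 28.820 − 15.800 = 13.020
ΔΔCt = 13.020 − 10.390 = 2.630
Fold change = 2^(−2.630) = 0.1615

0.162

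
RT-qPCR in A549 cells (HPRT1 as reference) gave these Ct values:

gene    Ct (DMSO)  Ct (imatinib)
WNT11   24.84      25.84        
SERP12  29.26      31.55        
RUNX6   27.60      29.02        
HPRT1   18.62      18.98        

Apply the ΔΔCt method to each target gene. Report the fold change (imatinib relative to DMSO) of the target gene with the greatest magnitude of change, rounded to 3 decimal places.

0.262

WNT11: ΔΔCt = (25.84−18.98) − (24.84−18.62) = 6.86 − 6.22 = 0.64; fold change = 2^-0.64 = 0.642
SERP12: ΔΔCt = (31.55−18.98) − (29.26−18.62) = 12.57 − 10.64 = 1.93; fold change = 2^-1.93 = 0.262
RUNX6: ΔΔCt = (29.02−18.98) − (27.60−18.62) = 10.04 − 8.98 = 1.06; fold change = 2^-1.06 = 0.480
SERP12 has the largest |ΔΔCt| = 1.93.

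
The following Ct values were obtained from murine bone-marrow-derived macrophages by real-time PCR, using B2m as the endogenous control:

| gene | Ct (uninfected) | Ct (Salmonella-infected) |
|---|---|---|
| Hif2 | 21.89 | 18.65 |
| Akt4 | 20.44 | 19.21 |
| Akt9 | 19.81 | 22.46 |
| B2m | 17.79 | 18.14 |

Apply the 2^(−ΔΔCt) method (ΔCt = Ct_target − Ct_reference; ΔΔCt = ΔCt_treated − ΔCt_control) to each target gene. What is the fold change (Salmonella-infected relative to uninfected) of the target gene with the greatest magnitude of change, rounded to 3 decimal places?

Hif2: ΔΔCt = (18.65−18.14) − (21.89−17.79) = 0.51 − 4.10 = -3.59; fold change = 2^3.59 = 12.042
Akt4: ΔΔCt = (19.21−18.14) − (20.44−17.79) = 1.07 − 2.65 = -1.58; fold change = 2^1.58 = 2.990
Akt9: ΔΔCt = (22.46−18.14) − (19.81−17.79) = 4.32 − 2.02 = 2.30; fold change = 2^-2.30 = 0.203
Hif2 has the largest |ΔΔCt| = 3.59.

12.042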